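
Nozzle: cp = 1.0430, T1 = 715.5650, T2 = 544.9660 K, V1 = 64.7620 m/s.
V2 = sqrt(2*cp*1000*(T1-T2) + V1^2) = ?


dT = 170.5990 K
2*cp*1000*dT = 355869.5140
V1^2 = 4194.1166
V2 = sqrt(360063.6306) = 600.0530 m/s

600.0530 m/s


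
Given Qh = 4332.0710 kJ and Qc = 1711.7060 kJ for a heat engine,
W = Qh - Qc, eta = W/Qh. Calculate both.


W = 4332.0710 - 1711.7060 = 2620.3650 kJ
eta = 2620.3650 / 4332.0710 = 0.6049 = 60.4876%

W = 2620.3650 kJ, eta = 60.4876%


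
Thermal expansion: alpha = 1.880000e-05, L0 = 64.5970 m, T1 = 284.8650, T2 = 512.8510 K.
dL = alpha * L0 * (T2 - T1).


dT = 227.9860 K
dL = 1.880000e-05 * 64.5970 * 227.9860 = 0.276872 m
L_final = 64.873872 m

dL = 0.276872 m


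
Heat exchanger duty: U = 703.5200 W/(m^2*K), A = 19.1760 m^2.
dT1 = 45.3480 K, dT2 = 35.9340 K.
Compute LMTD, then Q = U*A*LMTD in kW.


LMTD = 40.4586 K
Q = 703.5200 * 19.1760 * 40.4586 = 545815.1576 W = 545.8152 kW

545.8152 kW


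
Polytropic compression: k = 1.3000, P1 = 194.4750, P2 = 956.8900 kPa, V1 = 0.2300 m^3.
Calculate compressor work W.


(k-1)/k = 0.2308
(P2/P1)^exp = 1.4444
W = 4.3333 * 194.4750 * 0.2300 * (1.4444 - 1) = 86.1395 kJ

86.1395 kJ


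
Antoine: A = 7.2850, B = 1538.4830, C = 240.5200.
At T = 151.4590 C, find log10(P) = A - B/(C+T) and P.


C+T = 391.9790
B/(C+T) = 3.9249
log10(P) = 7.2850 - 3.9249 = 3.3601
P = 10^3.3601 = 2291.3330 mmHg

2291.3330 mmHg


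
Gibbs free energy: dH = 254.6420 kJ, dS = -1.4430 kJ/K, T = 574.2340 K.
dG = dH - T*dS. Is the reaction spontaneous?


T*dS = 574.2340 * -1.4430 = -828.6197 kJ
dG = 254.6420 + 828.6197 = 1083.2617 kJ (non-spontaneous)

dG = 1083.2617 kJ, non-spontaneous


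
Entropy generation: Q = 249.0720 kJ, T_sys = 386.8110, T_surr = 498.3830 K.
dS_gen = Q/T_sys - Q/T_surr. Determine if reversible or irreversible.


dS_sys = 249.0720/386.8110 = 0.6439 kJ/K
dS_surr = -249.0720/498.3830 = -0.4998 kJ/K
dS_gen = 0.6439 - 0.4998 = 0.1442 kJ/K (irreversible)

dS_gen = 0.1442 kJ/K, irreversible


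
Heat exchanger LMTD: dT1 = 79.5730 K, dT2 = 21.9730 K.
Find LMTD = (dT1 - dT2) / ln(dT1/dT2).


dT1/dT2 = 3.6214
ln(dT1/dT2) = 1.2869
LMTD = 57.6000 / 1.2869 = 44.7601 K

44.7601 K


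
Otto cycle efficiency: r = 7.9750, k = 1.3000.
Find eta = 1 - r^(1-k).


r^(k-1) = 1.8643
eta = 1 - 1/1.8643 = 0.4636 = 46.3610%

46.3610%


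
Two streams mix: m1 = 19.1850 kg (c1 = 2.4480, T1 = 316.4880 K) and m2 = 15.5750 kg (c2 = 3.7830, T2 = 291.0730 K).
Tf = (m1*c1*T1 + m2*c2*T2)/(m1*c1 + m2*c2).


num = 32013.9076
den = 105.8851
Tf = 302.3457 K

302.3457 K


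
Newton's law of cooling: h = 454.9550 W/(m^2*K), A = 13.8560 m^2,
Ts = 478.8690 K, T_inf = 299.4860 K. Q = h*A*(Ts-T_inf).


dT = 179.3830 K
Q = 454.9550 * 13.8560 * 179.3830 = 1130804.6870 W

1130804.6870 W


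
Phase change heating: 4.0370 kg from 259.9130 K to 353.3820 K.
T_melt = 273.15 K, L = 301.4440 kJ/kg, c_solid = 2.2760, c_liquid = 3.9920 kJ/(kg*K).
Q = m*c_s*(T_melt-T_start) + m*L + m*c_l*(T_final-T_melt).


Q1 (sensible, solid) = 4.0370 * 2.2760 * 13.2370 = 121.6244 kJ
Q2 (latent) = 4.0370 * 301.4440 = 1216.9294 kJ
Q3 (sensible, liquid) = 4.0370 * 3.9920 * 80.2320 = 1292.9952 kJ
Q_total = 2631.5490 kJ

2631.5490 kJ


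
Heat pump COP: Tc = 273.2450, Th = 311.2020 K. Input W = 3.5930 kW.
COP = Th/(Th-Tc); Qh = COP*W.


COP = 311.2020 / 37.9570 = 8.1988
Qh = 8.1988 * 3.5930 = 29.4583 kW

COP = 8.1988, Qh = 29.4583 kW


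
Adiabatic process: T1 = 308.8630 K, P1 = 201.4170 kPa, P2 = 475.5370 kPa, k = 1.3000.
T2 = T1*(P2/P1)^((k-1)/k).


(k-1)/k = 0.2308
(P2/P1)^exp = 1.2193
T2 = 308.8630 * 1.2193 = 376.5851 K

376.5851 K


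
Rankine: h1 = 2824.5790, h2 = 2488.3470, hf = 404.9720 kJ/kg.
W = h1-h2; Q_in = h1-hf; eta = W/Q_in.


W = 336.2320 kJ/kg
Q_in = 2419.6070 kJ/kg
eta = 0.1390 = 13.8961%

eta = 13.8961%


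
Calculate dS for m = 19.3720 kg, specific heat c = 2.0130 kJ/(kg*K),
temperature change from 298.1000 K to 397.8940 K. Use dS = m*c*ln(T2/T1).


T2/T1 = 1.3348
ln(T2/T1) = 0.2888
dS = 19.3720 * 2.0130 * 0.2888 = 11.2603 kJ/K

11.2603 kJ/K


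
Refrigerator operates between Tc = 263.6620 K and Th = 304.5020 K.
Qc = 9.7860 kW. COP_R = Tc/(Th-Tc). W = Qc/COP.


COP = 263.6620 / 40.8400 = 6.4560
W = 9.7860 / 6.4560 = 1.5158 kW

COP = 6.4560, W = 1.5158 kW


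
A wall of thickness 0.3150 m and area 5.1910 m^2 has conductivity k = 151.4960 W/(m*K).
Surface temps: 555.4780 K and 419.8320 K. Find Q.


dT = 135.6460 K
Q = 151.4960 * 5.1910 * 135.6460 / 0.3150 = 338648.0918 W

338648.0918 W


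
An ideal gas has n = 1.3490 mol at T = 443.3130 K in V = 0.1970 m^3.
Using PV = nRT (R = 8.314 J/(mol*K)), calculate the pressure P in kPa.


P = nRT/V = 1.3490 * 8.314 * 443.3130 / 0.1970
= 4972.0151 / 0.1970 = 25238.6552 Pa = 25.2387 kPa

25.2387 kPa


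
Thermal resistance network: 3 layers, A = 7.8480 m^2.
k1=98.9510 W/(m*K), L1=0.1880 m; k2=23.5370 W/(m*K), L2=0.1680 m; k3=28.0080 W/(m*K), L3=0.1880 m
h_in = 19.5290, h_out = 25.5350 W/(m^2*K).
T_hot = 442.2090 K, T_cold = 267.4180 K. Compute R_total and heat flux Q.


R_conv_in = 1/(19.5290*7.8480) = 0.0065
R_1 = 0.1880/(98.9510*7.8480) = 0.0002
R_2 = 0.1680/(23.5370*7.8480) = 0.0009
R_3 = 0.1880/(28.0080*7.8480) = 0.0009
R_conv_out = 1/(25.5350*7.8480) = 0.0050
R_total = 0.0135 K/W
Q = 174.7910 / 0.0135 = 12926.7605 W

R_total = 0.0135 K/W, Q = 12926.7605 W


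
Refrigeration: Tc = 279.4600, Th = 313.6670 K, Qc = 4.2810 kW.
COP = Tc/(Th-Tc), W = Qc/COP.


COP = 279.4600 / 34.2070 = 8.1697
W = 4.2810 / 8.1697 = 0.5240 kW

COP = 8.1697, W = 0.5240 kW


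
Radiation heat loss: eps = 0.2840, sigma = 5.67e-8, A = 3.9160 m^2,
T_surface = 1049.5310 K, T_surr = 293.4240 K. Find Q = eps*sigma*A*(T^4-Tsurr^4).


T^4 = 1.2133e+12
Tsurr^4 = 7.4128e+09
Q = 0.2840 * 5.67e-8 * 3.9160 * 1.2059e+12 = 76043.7860 W

76043.7860 W


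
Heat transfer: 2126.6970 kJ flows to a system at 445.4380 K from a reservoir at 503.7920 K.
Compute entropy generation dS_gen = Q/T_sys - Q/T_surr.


dS_sys = 2126.6970/445.4380 = 4.7744 kJ/K
dS_surr = -2126.6970/503.7920 = -4.2214 kJ/K
dS_gen = 4.7744 - 4.2214 = 0.5530 kJ/K (irreversible)

dS_gen = 0.5530 kJ/K, irreversible


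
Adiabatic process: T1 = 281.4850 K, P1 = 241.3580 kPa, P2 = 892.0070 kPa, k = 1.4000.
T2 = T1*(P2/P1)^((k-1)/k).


(k-1)/k = 0.2857
(P2/P1)^exp = 1.4528
T2 = 281.4850 * 1.4528 = 408.9377 K

408.9377 K


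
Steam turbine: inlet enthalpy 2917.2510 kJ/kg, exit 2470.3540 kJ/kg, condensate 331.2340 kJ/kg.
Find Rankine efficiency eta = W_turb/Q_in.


W = 446.8970 kJ/kg
Q_in = 2586.0170 kJ/kg
eta = 0.1728 = 17.2813%

eta = 17.2813%


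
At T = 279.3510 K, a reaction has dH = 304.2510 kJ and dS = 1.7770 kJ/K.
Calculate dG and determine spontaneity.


T*dS = 279.3510 * 1.7770 = 496.4067 kJ
dG = 304.2510 - 496.4067 = -192.1557 kJ (spontaneous)

dG = -192.1557 kJ, spontaneous


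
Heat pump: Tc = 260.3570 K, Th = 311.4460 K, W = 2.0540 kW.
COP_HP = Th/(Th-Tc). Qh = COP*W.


COP = 311.4460 / 51.0890 = 6.0961
Qh = 6.0961 * 2.0540 = 12.5215 kW

COP = 6.0961, Qh = 12.5215 kW


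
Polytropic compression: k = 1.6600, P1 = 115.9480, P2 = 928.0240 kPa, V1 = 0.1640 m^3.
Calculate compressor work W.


(k-1)/k = 0.3976
(P2/P1)^exp = 2.2863
W = 2.5152 * 115.9480 * 0.1640 * (2.2863 - 1) = 61.5218 kJ

61.5218 kJ


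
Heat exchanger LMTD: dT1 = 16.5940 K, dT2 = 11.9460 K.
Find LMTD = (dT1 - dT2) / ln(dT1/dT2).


dT1/dT2 = 1.3891
ln(dT1/dT2) = 0.3286
LMTD = 4.6480 / 0.3286 = 14.1429 K

14.1429 K


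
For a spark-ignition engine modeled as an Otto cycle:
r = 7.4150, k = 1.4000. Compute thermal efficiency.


r^(k-1) = 2.2287
eta = 1 - 1/2.2287 = 0.5513 = 55.1301%

55.1301%


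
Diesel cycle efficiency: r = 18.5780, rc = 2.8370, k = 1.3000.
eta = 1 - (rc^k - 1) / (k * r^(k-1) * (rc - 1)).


r^(k-1) = 2.4027
rc^k = 3.8790
eta = 0.4983 = 49.8252%

49.8252%


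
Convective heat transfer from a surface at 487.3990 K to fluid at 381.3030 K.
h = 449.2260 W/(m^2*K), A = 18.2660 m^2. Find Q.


dT = 106.0960 K
Q = 449.2260 * 18.2660 * 106.0960 = 870577.3183 W

870577.3183 W


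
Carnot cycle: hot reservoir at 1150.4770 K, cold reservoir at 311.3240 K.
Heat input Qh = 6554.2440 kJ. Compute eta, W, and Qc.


eta = 1 - 311.3240/1150.4770 = 0.7294
W = 0.7294 * 6554.2440 = 4780.6375 kJ
Qc = 6554.2440 - 4780.6375 = 1773.6065 kJ

eta = 72.9396%, W = 4780.6375 kJ, Qc = 1773.6065 kJ


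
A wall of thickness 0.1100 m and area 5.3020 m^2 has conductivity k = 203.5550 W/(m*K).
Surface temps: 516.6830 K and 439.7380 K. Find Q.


dT = 76.9450 K
Q = 203.5550 * 5.3020 * 76.9450 / 0.1100 = 754934.4027 W

754934.4027 W


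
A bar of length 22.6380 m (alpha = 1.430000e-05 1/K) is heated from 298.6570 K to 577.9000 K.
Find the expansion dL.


dT = 279.2430 K
dL = 1.430000e-05 * 22.6380 * 279.2430 = 0.090397 m
L_final = 22.728397 m

dL = 0.090397 m


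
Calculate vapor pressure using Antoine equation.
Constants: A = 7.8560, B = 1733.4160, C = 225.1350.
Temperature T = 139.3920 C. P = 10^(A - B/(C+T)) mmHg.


C+T = 364.5270
B/(C+T) = 4.7552
log10(P) = 7.8560 - 4.7552 = 3.1008
P = 10^3.1008 = 1261.1095 mmHg

1261.1095 mmHg


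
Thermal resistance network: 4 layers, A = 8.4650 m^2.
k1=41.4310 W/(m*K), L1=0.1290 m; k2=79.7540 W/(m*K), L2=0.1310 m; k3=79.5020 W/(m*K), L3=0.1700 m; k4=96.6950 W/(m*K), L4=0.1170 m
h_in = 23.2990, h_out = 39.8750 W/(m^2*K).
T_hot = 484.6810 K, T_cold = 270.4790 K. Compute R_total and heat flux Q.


R_conv_in = 1/(23.2990*8.4650) = 0.0051
R_1 = 0.1290/(41.4310*8.4650) = 0.0004
R_2 = 0.1310/(79.7540*8.4650) = 0.0002
R_3 = 0.1700/(79.5020*8.4650) = 0.0003
R_4 = 0.1170/(96.6950*8.4650) = 0.0001
R_conv_out = 1/(39.8750*8.4650) = 0.0030
R_total = 0.0090 K/W
Q = 214.2020 / 0.0090 = 23825.8261 W

R_total = 0.0090 K/W, Q = 23825.8261 W


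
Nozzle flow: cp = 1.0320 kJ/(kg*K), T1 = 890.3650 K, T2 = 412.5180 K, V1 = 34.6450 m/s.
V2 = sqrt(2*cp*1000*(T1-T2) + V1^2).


dT = 477.8470 K
2*cp*1000*dT = 986276.2080
V1^2 = 1200.2760
V2 = sqrt(987476.4840) = 993.7185 m/s

993.7185 m/s


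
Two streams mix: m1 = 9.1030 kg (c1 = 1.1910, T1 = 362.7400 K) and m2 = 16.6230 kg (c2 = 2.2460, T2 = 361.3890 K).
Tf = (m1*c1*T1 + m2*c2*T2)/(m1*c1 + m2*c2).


num = 17425.2600
den = 48.1769
Tf = 361.6930 K

361.6930 K


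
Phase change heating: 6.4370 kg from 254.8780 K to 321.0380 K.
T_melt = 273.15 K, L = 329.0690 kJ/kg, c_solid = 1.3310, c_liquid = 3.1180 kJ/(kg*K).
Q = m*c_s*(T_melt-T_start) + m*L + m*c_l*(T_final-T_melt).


Q1 (sensible, solid) = 6.4370 * 1.3310 * 18.2720 = 156.5480 kJ
Q2 (latent) = 6.4370 * 329.0690 = 2118.2172 kJ
Q3 (sensible, liquid) = 6.4370 * 3.1180 * 47.8880 = 961.1393 kJ
Q_total = 3235.9045 kJ

3235.9045 kJ


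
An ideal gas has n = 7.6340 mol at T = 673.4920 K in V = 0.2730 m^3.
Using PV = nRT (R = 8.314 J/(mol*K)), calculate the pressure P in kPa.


P = nRT/V = 7.6340 * 8.314 * 673.4920 / 0.2730
= 42745.9149 / 0.2730 = 156578.4430 Pa = 156.5784 kPa

156.5784 kPa


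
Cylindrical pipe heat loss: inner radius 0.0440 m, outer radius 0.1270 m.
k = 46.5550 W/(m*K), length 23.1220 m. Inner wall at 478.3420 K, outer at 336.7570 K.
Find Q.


dT = 141.5850 K
ln(ro/ri) = 1.0600
Q = 2*pi*46.5550*23.1220*141.5850 / 1.0600 = 903408.1825 W

903408.1825 W


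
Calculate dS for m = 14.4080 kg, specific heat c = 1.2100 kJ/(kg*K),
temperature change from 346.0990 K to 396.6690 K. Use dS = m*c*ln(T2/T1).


T2/T1 = 1.1461
ln(T2/T1) = 0.1364
dS = 14.4080 * 1.2100 * 0.1364 = 2.3776 kJ/K

2.3776 kJ/K


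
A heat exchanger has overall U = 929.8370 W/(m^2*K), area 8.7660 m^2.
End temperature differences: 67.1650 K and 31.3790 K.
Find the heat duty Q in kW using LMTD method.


LMTD = 47.0241 K
Q = 929.8370 * 8.7660 * 47.0241 = 383291.4610 W = 383.2915 kW

383.2915 kW


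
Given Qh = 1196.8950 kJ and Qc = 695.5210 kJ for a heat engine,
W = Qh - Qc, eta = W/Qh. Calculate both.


W = 1196.8950 - 695.5210 = 501.3740 kJ
eta = 501.3740 / 1196.8950 = 0.4189 = 41.8896%

W = 501.3740 kJ, eta = 41.8896%


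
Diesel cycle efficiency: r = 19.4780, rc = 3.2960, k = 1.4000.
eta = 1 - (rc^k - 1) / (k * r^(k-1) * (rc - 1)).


r^(k-1) = 3.2796
rc^k = 5.3111
eta = 0.5911 = 59.1053%

59.1053%


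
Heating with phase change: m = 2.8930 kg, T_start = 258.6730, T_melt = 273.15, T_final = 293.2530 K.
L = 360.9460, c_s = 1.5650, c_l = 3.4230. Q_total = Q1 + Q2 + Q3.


Q1 (sensible, solid) = 2.8930 * 1.5650 * 14.4770 = 65.5453 kJ
Q2 (latent) = 2.8930 * 360.9460 = 1044.2168 kJ
Q3 (sensible, liquid) = 2.8930 * 3.4230 * 20.1030 = 199.0748 kJ
Q_total = 1308.8368 kJ

1308.8368 kJ


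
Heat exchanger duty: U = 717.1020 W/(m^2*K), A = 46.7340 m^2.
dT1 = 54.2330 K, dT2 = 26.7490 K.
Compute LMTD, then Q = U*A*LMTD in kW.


LMTD = 38.8855 K
Q = 717.1020 * 46.7340 * 38.8855 = 1303172.4848 W = 1303.1725 kW

1303.1725 kW


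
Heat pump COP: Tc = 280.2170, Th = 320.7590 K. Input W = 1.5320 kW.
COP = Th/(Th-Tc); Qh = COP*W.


COP = 320.7590 / 40.5420 = 7.9118
Qh = 7.9118 * 1.5320 = 12.1208 kW

COP = 7.9118, Qh = 12.1208 kW


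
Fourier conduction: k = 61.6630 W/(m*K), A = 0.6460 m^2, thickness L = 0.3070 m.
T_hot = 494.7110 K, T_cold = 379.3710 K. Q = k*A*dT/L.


dT = 115.3400 K
Q = 61.6630 * 0.6460 * 115.3400 / 0.3070 = 14965.7587 W

14965.7587 W


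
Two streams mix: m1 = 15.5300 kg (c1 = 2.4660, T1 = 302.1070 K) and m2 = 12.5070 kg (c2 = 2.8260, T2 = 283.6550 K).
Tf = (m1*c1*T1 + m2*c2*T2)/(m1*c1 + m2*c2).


num = 21595.5099
den = 73.6418
Tf = 293.2509 K

293.2509 K


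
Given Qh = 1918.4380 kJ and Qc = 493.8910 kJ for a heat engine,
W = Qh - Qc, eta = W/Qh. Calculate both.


W = 1918.4380 - 493.8910 = 1424.5470 kJ
eta = 1424.5470 / 1918.4380 = 0.7426 = 74.2556%

W = 1424.5470 kJ, eta = 74.2556%


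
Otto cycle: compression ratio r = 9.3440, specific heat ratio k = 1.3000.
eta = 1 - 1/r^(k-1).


r^(k-1) = 1.9551
eta = 1 - 1/1.9551 = 0.4885 = 48.8506%

48.8506%


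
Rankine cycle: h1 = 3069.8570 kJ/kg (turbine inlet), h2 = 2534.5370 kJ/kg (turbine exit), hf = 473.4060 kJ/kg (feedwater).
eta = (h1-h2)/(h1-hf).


W = 535.3200 kJ/kg
Q_in = 2596.4510 kJ/kg
eta = 0.2062 = 20.6174%

eta = 20.6174%


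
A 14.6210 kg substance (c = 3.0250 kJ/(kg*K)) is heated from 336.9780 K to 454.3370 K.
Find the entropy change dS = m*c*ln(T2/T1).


T2/T1 = 1.3483
ln(T2/T1) = 0.2988
dS = 14.6210 * 3.0250 * 0.2988 = 13.2164 kJ/K

13.2164 kJ/K


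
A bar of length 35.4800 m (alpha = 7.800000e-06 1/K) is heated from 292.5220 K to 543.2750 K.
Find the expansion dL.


dT = 250.7530 K
dL = 7.800000e-06 * 35.4800 * 250.7530 = 0.069394 m
L_final = 35.549394 m

dL = 0.069394 m


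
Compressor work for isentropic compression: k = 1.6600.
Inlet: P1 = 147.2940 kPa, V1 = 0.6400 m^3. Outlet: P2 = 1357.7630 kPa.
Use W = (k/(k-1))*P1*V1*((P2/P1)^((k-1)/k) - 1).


(k-1)/k = 0.3976
(P2/P1)^exp = 2.4184
W = 2.5152 * 147.2940 * 0.6400 * (2.4184 - 1) = 336.3048 kJ

336.3048 kJ


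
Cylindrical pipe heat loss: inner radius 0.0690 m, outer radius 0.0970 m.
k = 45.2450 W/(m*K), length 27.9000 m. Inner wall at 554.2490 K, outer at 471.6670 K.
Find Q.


dT = 82.5820 K
ln(ro/ri) = 0.3406
Q = 2*pi*45.2450*27.9000*82.5820 / 0.3406 = 1923046.1757 W

1923046.1757 W


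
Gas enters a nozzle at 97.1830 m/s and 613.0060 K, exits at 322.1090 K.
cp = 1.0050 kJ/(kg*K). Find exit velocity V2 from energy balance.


dT = 290.8970 K
2*cp*1000*dT = 584702.9700
V1^2 = 9444.5355
V2 = sqrt(594147.5055) = 770.8096 m/s

770.8096 m/s


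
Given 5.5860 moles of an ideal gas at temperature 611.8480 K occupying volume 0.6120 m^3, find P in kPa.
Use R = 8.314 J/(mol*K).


P = nRT/V = 5.5860 * 8.314 * 611.8480 / 0.6120
= 28415.4473 / 0.6120 = 46430.4694 Pa = 46.4305 kPa

46.4305 kPa


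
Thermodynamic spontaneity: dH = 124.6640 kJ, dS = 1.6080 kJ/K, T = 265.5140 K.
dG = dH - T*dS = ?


T*dS = 265.5140 * 1.6080 = 426.9465 kJ
dG = 124.6640 - 426.9465 = -302.2825 kJ (spontaneous)

dG = -302.2825 kJ, spontaneous


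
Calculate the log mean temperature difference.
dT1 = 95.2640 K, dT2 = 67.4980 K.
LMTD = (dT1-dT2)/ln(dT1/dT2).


dT1/dT2 = 1.4114
ln(dT1/dT2) = 0.3446
LMTD = 27.7660 / 0.3446 = 80.5853 K

80.5853 K


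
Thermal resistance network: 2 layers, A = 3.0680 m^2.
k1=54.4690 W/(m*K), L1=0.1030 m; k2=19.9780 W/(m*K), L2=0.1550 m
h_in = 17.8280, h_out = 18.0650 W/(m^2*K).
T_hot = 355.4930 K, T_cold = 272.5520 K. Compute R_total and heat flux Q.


R_conv_in = 1/(17.8280*3.0680) = 0.0183
R_1 = 0.1030/(54.4690*3.0680) = 0.0006
R_2 = 0.1550/(19.9780*3.0680) = 0.0025
R_conv_out = 1/(18.0650*3.0680) = 0.0180
R_total = 0.0395 K/W
Q = 82.9410 / 0.0395 = 2101.3202 W

R_total = 0.0395 K/W, Q = 2101.3202 W


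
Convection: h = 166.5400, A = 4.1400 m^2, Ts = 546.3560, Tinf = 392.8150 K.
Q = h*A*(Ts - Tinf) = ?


dT = 153.5410 K
Q = 166.5400 * 4.1400 * 153.5410 = 105862.7731 W

105862.7731 W


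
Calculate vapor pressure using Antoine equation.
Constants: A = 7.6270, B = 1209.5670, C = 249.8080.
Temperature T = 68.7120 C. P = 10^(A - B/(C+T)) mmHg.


C+T = 318.5200
B/(C+T) = 3.7975
log10(P) = 7.6270 - 3.7975 = 3.8295
P = 10^3.8295 = 6753.6706 mmHg

6753.6706 mmHg


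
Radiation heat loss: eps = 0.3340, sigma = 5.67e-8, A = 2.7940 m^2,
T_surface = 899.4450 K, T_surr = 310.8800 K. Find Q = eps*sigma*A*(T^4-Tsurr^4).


T^4 = 6.5448e+11
Tsurr^4 = 9.3405e+09
Q = 0.3340 * 5.67e-8 * 2.7940 * 6.4514e+11 = 34135.9225 W

34135.9225 W


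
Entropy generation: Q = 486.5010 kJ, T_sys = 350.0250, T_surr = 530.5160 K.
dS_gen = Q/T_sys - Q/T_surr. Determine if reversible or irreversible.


dS_sys = 486.5010/350.0250 = 1.3899 kJ/K
dS_surr = -486.5010/530.5160 = -0.9170 kJ/K
dS_gen = 1.3899 - 0.9170 = 0.4729 kJ/K (irreversible)

dS_gen = 0.4729 kJ/K, irreversible


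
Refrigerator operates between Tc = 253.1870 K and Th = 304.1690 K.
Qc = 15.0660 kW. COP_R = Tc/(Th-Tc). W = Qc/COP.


COP = 253.1870 / 50.9820 = 4.9662
W = 15.0660 / 4.9662 = 3.0337 kW

COP = 4.9662, W = 3.0337 kW


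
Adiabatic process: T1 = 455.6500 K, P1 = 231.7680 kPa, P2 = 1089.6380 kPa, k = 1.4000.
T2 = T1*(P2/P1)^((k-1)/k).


(k-1)/k = 0.2857
(P2/P1)^exp = 1.5562
T2 = 455.6500 * 1.5562 = 709.0825 K

709.0825 K


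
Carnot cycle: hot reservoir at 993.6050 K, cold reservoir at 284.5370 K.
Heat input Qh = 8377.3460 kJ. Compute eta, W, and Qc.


eta = 1 - 284.5370/993.6050 = 0.7136
W = 0.7136 * 8377.3460 = 5978.3395 kJ
Qc = 8377.3460 - 5978.3395 = 2399.0065 kJ

eta = 71.3632%, W = 5978.3395 kJ, Qc = 2399.0065 kJ


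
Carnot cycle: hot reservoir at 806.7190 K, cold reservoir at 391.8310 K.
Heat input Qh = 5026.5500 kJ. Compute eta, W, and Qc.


eta = 1 - 391.8310/806.7190 = 0.5143
W = 0.5143 * 5026.5500 = 2585.1074 kJ
Qc = 5026.5500 - 2585.1074 = 2441.4426 kJ

eta = 51.4291%, W = 2585.1074 kJ, Qc = 2441.4426 kJ


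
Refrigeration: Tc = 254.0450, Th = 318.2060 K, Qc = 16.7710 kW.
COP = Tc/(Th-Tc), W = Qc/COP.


COP = 254.0450 / 64.1610 = 3.9595
W = 16.7710 / 3.9595 = 4.2356 kW

COP = 3.9595, W = 4.2356 kW


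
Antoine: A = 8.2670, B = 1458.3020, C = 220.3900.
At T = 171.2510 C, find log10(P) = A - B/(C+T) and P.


C+T = 391.6410
B/(C+T) = 3.7236
log10(P) = 8.2670 - 3.7236 = 4.5434
P = 10^4.5434 = 34948.7568 mmHg

34948.7568 mmHg


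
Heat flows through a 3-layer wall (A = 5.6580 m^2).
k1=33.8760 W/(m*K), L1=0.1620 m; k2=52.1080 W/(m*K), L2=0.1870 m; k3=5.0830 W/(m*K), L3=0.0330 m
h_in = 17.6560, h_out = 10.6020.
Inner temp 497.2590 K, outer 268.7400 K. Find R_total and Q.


R_conv_in = 1/(17.6560*5.6580) = 0.0100
R_1 = 0.1620/(33.8760*5.6580) = 0.0008
R_2 = 0.1870/(52.1080*5.6580) = 0.0006
R_3 = 0.0330/(5.0830*5.6580) = 0.0011
R_conv_out = 1/(10.6020*5.6580) = 0.0167
R_total = 0.0293 K/W
Q = 228.5190 / 0.0293 = 7797.2386 W

R_total = 0.0293 K/W, Q = 7797.2386 W


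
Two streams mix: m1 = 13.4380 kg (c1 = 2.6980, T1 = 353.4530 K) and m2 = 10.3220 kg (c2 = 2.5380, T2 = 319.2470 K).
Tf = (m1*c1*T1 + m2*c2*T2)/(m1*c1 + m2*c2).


num = 21178.0834
den = 62.4530
Tf = 339.1046 K

339.1046 K


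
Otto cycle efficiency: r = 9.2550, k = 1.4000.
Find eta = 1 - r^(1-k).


r^(k-1) = 2.4353
eta = 1 - 1/2.4353 = 0.5894 = 58.9371%

58.9371%


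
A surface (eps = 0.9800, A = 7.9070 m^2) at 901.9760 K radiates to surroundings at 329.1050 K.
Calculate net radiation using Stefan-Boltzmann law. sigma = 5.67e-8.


T^4 = 6.6188e+11
Tsurr^4 = 1.1731e+10
Q = 0.9800 * 5.67e-8 * 7.9070 * 6.5015e+11 = 285650.1139 W

285650.1139 W


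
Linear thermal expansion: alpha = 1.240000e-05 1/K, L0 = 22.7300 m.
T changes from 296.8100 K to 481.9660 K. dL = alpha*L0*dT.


dT = 185.1560 K
dL = 1.240000e-05 * 22.7300 * 185.1560 = 0.052187 m
L_final = 22.782187 m

dL = 0.052187 m


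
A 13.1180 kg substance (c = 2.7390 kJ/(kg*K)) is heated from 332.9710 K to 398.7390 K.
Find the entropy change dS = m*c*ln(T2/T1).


T2/T1 = 1.1975
ln(T2/T1) = 0.1803
dS = 13.1180 * 2.7390 * 0.1803 = 6.4765 kJ/K

6.4765 kJ/K


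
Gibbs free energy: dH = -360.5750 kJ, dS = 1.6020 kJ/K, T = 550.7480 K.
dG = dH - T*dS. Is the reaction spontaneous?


T*dS = 550.7480 * 1.6020 = 882.2983 kJ
dG = -360.5750 - 882.2983 = -1242.8733 kJ (spontaneous)

dG = -1242.8733 kJ, spontaneous


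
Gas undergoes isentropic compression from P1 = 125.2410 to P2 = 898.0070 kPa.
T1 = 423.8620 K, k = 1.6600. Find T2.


(k-1)/k = 0.3976
(P2/P1)^exp = 2.1885
T2 = 423.8620 * 2.1885 = 927.6331 K

927.6331 K


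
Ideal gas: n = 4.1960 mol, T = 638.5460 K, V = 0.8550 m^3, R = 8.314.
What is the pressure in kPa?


P = nRT/V = 4.1960 * 8.314 * 638.5460 / 0.8550
= 22276.0246 / 0.8550 = 26053.8299 Pa = 26.0538 kPa

26.0538 kPa


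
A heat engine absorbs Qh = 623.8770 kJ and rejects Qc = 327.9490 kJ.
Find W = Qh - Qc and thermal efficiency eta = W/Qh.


W = 623.8770 - 327.9490 = 295.9280 kJ
eta = 295.9280 / 623.8770 = 0.4743 = 47.4337%

W = 295.9280 kJ, eta = 47.4337%


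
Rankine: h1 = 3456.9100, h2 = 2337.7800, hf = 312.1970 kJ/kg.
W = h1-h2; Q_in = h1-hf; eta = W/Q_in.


W = 1119.1300 kJ/kg
Q_in = 3144.7130 kJ/kg
eta = 0.3559 = 35.5877%

eta = 35.5877%


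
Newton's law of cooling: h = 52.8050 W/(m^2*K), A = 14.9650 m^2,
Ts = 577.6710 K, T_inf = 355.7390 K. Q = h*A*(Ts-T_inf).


dT = 221.9320 K
Q = 52.8050 * 14.9650 * 221.9320 = 175376.6197 W

175376.6197 W


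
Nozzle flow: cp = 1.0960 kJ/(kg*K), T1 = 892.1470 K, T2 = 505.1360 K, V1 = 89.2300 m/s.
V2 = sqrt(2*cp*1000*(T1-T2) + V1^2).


dT = 387.0110 K
2*cp*1000*dT = 848328.1120
V1^2 = 7961.9929
V2 = sqrt(856290.1049) = 925.3594 m/s

925.3594 m/s


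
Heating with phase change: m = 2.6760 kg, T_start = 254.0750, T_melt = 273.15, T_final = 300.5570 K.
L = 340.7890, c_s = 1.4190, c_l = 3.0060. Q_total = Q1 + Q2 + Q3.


Q1 (sensible, solid) = 2.6760 * 1.4190 * 19.0750 = 72.4324 kJ
Q2 (latent) = 2.6760 * 340.7890 = 911.9514 kJ
Q3 (sensible, liquid) = 2.6760 * 3.0060 * 27.4070 = 220.4634 kJ
Q_total = 1204.8472 kJ

1204.8472 kJ


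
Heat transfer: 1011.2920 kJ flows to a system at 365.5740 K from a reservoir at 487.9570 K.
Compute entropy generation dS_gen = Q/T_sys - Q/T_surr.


dS_sys = 1011.2920/365.5740 = 2.7663 kJ/K
dS_surr = -1011.2920/487.9570 = -2.0725 kJ/K
dS_gen = 2.7663 - 2.0725 = 0.6938 kJ/K (irreversible)

dS_gen = 0.6938 kJ/K, irreversible


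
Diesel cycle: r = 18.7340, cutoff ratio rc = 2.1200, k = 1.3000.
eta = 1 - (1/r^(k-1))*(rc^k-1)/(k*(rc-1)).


r^(k-1) = 2.4087
rc^k = 2.6561
eta = 0.5278 = 52.7803%

52.7803%


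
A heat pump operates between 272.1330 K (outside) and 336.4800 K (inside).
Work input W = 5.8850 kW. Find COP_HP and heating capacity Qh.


COP = 336.4800 / 64.3470 = 5.2291
Qh = 5.2291 * 5.8850 = 30.7735 kW

COP = 5.2291, Qh = 30.7735 kW


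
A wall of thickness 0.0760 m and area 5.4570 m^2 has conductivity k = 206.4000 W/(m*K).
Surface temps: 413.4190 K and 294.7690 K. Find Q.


dT = 118.6500 K
Q = 206.4000 * 5.4570 * 118.6500 / 0.0760 = 1758400.4937 W

1758400.4937 W


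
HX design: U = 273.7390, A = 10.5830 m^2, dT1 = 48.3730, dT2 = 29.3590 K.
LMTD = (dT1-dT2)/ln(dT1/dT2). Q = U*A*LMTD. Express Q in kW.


LMTD = 38.0781 K
Q = 273.7390 * 10.5830 * 38.0781 = 110311.3726 W = 110.3114 kW

110.3114 kW


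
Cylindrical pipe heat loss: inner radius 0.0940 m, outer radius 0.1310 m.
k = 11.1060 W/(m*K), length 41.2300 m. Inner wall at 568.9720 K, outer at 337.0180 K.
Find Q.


dT = 231.9540 K
ln(ro/ri) = 0.3319
Q = 2*pi*11.1060*41.2300*231.9540 / 0.3319 = 2010676.3112 W

2010676.3112 W


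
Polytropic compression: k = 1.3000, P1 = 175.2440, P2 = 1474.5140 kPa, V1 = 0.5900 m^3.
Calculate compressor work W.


(k-1)/k = 0.2308
(P2/P1)^exp = 1.6348
W = 4.3333 * 175.2440 * 0.5900 * (1.6348 - 1) = 284.4131 kJ

284.4131 kJ


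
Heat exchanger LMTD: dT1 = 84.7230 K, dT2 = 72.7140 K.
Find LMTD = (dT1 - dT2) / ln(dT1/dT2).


dT1/dT2 = 1.1652
ln(dT1/dT2) = 0.1529
LMTD = 12.0090 / 0.1529 = 78.5656 K

78.5656 K


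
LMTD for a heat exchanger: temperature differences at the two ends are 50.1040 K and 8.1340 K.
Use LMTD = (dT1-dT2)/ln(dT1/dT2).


dT1/dT2 = 6.1598
ln(dT1/dT2) = 1.8180
LMTD = 41.9700 / 1.8180 = 23.0852 K

23.0852 K


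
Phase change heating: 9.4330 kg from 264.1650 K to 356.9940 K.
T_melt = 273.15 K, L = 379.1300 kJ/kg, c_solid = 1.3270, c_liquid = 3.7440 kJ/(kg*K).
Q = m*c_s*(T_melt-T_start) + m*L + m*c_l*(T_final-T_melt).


Q1 (sensible, solid) = 9.4330 * 1.3270 * 8.9850 = 112.4706 kJ
Q2 (latent) = 9.4330 * 379.1300 = 3576.3333 kJ
Q3 (sensible, liquid) = 9.4330 * 3.7440 * 83.8440 = 2961.1313 kJ
Q_total = 6649.9351 kJ

6649.9351 kJ


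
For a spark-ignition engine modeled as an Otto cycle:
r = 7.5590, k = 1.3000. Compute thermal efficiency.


r^(k-1) = 1.8346
eta = 1 - 1/1.8346 = 0.4549 = 45.4919%

45.4919%


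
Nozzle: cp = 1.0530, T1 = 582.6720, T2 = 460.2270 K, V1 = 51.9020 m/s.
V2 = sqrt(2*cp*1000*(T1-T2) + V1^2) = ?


dT = 122.4450 K
2*cp*1000*dT = 257869.1700
V1^2 = 2693.8176
V2 = sqrt(260562.9876) = 510.4537 m/s

510.4537 m/s


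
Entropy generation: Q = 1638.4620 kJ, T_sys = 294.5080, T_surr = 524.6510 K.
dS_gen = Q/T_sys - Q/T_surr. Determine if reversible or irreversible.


dS_sys = 1638.4620/294.5080 = 5.5634 kJ/K
dS_surr = -1638.4620/524.6510 = -3.1230 kJ/K
dS_gen = 5.5634 - 3.1230 = 2.4404 kJ/K (irreversible)

dS_gen = 2.4404 kJ/K, irreversible


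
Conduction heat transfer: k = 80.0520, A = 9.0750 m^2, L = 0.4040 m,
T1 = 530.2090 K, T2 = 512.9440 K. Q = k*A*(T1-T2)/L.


dT = 17.2650 K
Q = 80.0520 * 9.0750 * 17.2650 / 0.4040 = 31045.8845 W

31045.8845 W


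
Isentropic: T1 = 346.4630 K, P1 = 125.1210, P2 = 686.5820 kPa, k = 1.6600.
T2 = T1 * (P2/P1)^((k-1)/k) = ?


(k-1)/k = 0.3976
(P2/P1)^exp = 1.9677
T2 = 346.4630 * 1.9677 = 681.7422 K

681.7422 K


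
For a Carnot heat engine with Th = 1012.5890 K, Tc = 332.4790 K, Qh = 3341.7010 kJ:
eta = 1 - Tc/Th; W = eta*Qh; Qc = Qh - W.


eta = 1 - 332.4790/1012.5890 = 0.6717
W = 0.6717 * 3341.7010 = 2244.4687 kJ
Qc = 3341.7010 - 2244.4687 = 1097.2323 kJ

eta = 67.1655%, W = 2244.4687 kJ, Qc = 1097.2323 kJ


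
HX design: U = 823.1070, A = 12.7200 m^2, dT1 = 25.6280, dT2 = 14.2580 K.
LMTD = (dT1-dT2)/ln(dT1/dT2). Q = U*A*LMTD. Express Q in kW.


LMTD = 19.3906 K
Q = 823.1070 * 12.7200 * 19.3906 = 203017.7874 W = 203.0178 kW

203.0178 kW


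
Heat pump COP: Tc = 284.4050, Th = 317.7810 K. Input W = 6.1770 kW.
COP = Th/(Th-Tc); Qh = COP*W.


COP = 317.7810 / 33.3760 = 9.5212
Qh = 9.5212 * 6.1770 = 58.8127 kW

COP = 9.5212, Qh = 58.8127 kW


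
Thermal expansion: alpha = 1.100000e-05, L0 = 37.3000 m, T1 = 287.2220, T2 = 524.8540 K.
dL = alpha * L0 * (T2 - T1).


dT = 237.6320 K
dL = 1.100000e-05 * 37.3000 * 237.6320 = 0.097500 m
L_final = 37.397500 m

dL = 0.097500 m


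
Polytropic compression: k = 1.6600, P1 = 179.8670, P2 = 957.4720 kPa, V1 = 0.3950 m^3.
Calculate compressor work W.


(k-1)/k = 0.3976
(P2/P1)^exp = 1.9441
W = 2.5152 * 179.8670 * 0.3950 * (1.9441 - 1) = 168.7072 kJ

168.7072 kJ


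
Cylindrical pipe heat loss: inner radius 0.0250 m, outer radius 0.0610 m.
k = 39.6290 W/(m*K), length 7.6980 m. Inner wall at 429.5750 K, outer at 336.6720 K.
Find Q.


dT = 92.9030 K
ln(ro/ri) = 0.8920
Q = 2*pi*39.6290*7.6980*92.9030 / 0.8920 = 199635.0198 W

199635.0198 W


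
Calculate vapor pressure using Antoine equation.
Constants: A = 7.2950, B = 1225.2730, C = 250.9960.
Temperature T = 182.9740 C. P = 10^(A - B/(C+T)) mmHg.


C+T = 433.9700
B/(C+T) = 2.8234
log10(P) = 7.2950 - 2.8234 = 4.4716
P = 10^4.4716 = 29620.6890 mmHg

29620.6890 mmHg


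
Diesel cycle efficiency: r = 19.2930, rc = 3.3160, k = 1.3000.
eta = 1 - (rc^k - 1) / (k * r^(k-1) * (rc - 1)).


r^(k-1) = 2.4301
rc^k = 4.7512
eta = 0.4873 = 48.7301%

48.7301%


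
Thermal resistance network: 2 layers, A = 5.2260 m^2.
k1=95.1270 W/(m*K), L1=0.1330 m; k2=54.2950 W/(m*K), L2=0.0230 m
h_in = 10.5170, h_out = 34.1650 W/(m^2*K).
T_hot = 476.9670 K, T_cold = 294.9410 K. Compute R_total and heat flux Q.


R_conv_in = 1/(10.5170*5.2260) = 0.0182
R_1 = 0.1330/(95.1270*5.2260) = 0.0003
R_2 = 0.0230/(54.2950*5.2260) = 8.1059e-05
R_conv_out = 1/(34.1650*5.2260) = 0.0056
R_total = 0.0241 K/W
Q = 182.0260 / 0.0241 = 7539.2372 W

R_total = 0.0241 K/W, Q = 7539.2372 W


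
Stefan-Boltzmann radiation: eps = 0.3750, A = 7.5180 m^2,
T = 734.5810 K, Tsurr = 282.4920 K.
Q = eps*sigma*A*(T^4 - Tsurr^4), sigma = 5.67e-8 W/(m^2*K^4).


T^4 = 2.9118e+11
Tsurr^4 = 6.3683e+09
Q = 0.3750 * 5.67e-8 * 7.5180 * 2.8481e+11 = 45527.2701 W

45527.2701 W


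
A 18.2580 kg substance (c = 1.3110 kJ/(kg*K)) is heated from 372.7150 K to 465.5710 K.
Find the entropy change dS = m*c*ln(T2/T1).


T2/T1 = 1.2491
ln(T2/T1) = 0.2225
dS = 18.2580 * 1.3110 * 0.2225 = 5.3246 kJ/K

5.3246 kJ/K


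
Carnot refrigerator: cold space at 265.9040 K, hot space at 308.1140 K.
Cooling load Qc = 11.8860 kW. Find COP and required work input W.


COP = 265.9040 / 42.2100 = 6.2995
W = 11.8860 / 6.2995 = 1.8868 kW

COP = 6.2995, W = 1.8868 kW


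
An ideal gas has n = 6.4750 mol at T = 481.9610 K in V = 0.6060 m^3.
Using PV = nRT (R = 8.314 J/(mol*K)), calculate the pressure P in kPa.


P = nRT/V = 6.4750 * 8.314 * 481.9610 / 0.6060
= 25945.4788 / 0.6060 = 42814.3215 Pa = 42.8143 kPa

42.8143 kPa


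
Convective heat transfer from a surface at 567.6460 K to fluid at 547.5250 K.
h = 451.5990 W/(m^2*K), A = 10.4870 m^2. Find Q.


dT = 20.1210 K
Q = 451.5990 * 10.4870 * 20.1210 = 95291.4204 W

95291.4204 W


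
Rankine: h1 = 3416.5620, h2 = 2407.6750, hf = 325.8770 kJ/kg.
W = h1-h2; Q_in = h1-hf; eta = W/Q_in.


W = 1008.8870 kJ/kg
Q_in = 3090.6850 kJ/kg
eta = 0.3264 = 32.6428%

eta = 32.6428%


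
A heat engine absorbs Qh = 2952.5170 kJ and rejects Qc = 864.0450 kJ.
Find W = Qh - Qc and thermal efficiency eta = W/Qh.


W = 2952.5170 - 864.0450 = 2088.4720 kJ
eta = 2088.4720 / 2952.5170 = 0.7074 = 70.7353%

W = 2088.4720 kJ, eta = 70.7353%


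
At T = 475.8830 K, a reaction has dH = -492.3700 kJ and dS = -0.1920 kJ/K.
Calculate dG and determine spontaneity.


T*dS = 475.8830 * -0.1920 = -91.3695 kJ
dG = -492.3700 + 91.3695 = -401.0005 kJ (spontaneous)

dG = -401.0005 kJ, spontaneous


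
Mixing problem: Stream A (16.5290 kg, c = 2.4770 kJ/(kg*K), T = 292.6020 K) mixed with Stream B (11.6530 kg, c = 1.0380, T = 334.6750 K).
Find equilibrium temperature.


num = 16027.9751
den = 53.0381
Tf = 302.1971 K

302.1971 K


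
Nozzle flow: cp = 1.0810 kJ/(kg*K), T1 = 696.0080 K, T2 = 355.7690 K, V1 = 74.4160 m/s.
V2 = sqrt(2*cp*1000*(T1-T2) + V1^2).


dT = 340.2390 K
2*cp*1000*dT = 735596.7180
V1^2 = 5537.7411
V2 = sqrt(741134.4591) = 860.8917 m/s

860.8917 m/s


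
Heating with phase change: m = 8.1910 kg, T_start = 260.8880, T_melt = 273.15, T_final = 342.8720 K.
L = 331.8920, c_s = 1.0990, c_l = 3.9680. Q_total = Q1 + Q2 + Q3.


Q1 (sensible, solid) = 8.1910 * 1.0990 * 12.2620 = 110.3814 kJ
Q2 (latent) = 8.1910 * 331.8920 = 2718.5274 kJ
Q3 (sensible, liquid) = 8.1910 * 3.9680 * 69.7220 = 2266.0966 kJ
Q_total = 5095.0054 kJ

5095.0054 kJ


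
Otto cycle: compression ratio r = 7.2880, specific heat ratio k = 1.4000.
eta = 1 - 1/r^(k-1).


r^(k-1) = 2.2133
eta = 1 - 1/2.2133 = 0.5482 = 54.8189%

54.8189%


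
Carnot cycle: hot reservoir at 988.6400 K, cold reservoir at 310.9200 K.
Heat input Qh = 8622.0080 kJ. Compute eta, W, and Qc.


eta = 1 - 310.9200/988.6400 = 0.6855
W = 0.6855 * 8622.0080 = 5910.4500 kJ
Qc = 8622.0080 - 5910.4500 = 2711.5580 kJ

eta = 68.5507%, W = 5910.4500 kJ, Qc = 2711.5580 kJ


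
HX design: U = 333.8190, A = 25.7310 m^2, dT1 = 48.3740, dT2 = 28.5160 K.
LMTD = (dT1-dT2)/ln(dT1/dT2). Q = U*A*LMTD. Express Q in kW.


LMTD = 37.5745 K
Q = 333.8190 * 25.7310 * 37.5745 = 322745.7831 W = 322.7458 kW

322.7458 kW


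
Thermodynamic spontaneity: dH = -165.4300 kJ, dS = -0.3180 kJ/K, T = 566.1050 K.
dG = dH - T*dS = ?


T*dS = 566.1050 * -0.3180 = -180.0214 kJ
dG = -165.4300 + 180.0214 = 14.5914 kJ (non-spontaneous)

dG = 14.5914 kJ, non-spontaneous


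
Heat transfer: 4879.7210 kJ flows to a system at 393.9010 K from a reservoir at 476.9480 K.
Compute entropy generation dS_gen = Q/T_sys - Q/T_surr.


dS_sys = 4879.7210/393.9010 = 12.3882 kJ/K
dS_surr = -4879.7210/476.9480 = -10.2311 kJ/K
dS_gen = 12.3882 - 10.2311 = 2.1571 kJ/K (irreversible)

dS_gen = 2.1571 kJ/K, irreversible


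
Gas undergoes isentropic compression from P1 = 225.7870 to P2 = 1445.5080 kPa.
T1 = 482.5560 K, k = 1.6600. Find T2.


(k-1)/k = 0.3976
(P2/P1)^exp = 2.0921
T2 = 482.5560 * 2.0921 = 1009.5629 K

1009.5629 K


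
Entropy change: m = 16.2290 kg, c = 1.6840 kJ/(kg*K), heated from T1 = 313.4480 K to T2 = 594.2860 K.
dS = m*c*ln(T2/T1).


T2/T1 = 1.8960
ln(T2/T1) = 0.6397
dS = 16.2290 * 1.6840 * 0.6397 = 17.4835 kJ/K

17.4835 kJ/K


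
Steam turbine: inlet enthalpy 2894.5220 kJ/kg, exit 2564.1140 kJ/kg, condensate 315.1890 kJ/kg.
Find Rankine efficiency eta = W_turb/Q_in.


W = 330.4080 kJ/kg
Q_in = 2579.3330 kJ/kg
eta = 0.1281 = 12.8098%

eta = 12.8098%


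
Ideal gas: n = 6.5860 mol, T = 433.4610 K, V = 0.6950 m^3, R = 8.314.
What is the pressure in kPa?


P = nRT/V = 6.5860 * 8.314 * 433.4610 / 0.6950
= 23734.5922 / 0.6950 = 34150.4924 Pa = 34.1505 kPa

34.1505 kPa


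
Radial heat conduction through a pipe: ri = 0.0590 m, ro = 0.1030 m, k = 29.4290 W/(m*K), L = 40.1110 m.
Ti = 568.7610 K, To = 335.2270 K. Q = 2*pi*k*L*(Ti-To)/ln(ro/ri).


dT = 233.5340 K
ln(ro/ri) = 0.5572
Q = 2*pi*29.4290*40.1110*233.5340 / 0.5572 = 3108597.2871 W

3108597.2871 W


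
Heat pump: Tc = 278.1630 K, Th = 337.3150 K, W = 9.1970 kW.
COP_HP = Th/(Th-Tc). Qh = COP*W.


COP = 337.3150 / 59.1520 = 5.7025
Qh = 5.7025 * 9.1970 = 52.4460 kW

COP = 5.7025, Qh = 52.4460 kW


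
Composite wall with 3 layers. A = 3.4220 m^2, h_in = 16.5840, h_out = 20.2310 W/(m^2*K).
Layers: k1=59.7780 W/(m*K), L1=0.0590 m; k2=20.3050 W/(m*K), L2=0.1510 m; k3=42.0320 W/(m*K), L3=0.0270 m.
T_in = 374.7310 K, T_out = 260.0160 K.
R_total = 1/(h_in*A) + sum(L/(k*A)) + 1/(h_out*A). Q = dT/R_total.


R_conv_in = 1/(16.5840*3.4220) = 0.0176
R_1 = 0.0590/(59.7780*3.4220) = 0.0003
R_2 = 0.1510/(20.3050*3.4220) = 0.0022
R_3 = 0.0270/(42.0320*3.4220) = 0.0002
R_conv_out = 1/(20.2310*3.4220) = 0.0144
R_total = 0.0347 K/W
Q = 114.7150 / 0.0347 = 3304.4962 W

R_total = 0.0347 K/W, Q = 3304.4962 W


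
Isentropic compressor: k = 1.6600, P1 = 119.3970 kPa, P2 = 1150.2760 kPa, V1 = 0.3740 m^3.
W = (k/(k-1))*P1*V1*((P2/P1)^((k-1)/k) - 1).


(k-1)/k = 0.3976
(P2/P1)^exp = 2.4612
W = 2.5152 * 119.3970 * 0.3740 * (2.4612 - 1) = 164.1152 kJ

164.1152 kJ


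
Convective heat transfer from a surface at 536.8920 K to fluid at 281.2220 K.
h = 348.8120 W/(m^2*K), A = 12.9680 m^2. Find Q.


dT = 255.6700 K
Q = 348.8120 * 12.9680 * 255.6700 = 1156496.1481 W

1156496.1481 W


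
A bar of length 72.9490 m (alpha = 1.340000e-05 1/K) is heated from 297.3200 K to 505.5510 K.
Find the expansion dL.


dT = 208.2310 K
dL = 1.340000e-05 * 72.9490 * 208.2310 = 0.203549 m
L_final = 73.152549 m

dL = 0.203549 m


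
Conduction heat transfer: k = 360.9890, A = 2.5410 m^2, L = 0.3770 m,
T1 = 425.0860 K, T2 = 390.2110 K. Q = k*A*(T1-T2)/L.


dT = 34.8750 K
Q = 360.9890 * 2.5410 * 34.8750 / 0.3770 = 84853.8397 W

84853.8397 W


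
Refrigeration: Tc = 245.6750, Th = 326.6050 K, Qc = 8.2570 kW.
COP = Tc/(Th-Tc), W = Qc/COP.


COP = 245.6750 / 80.9300 = 3.0356
W = 8.2570 / 3.0356 = 2.7200 kW

COP = 3.0356, W = 2.7200 kW


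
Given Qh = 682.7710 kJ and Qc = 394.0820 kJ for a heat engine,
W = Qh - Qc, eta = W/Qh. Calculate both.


W = 682.7710 - 394.0820 = 288.6890 kJ
eta = 288.6890 / 682.7710 = 0.4228 = 42.2820%

W = 288.6890 kJ, eta = 42.2820%


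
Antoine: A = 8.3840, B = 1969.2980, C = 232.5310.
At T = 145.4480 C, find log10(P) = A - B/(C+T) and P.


C+T = 377.9790
B/(C+T) = 5.2101
log10(P) = 8.3840 - 5.2101 = 3.1739
P = 10^3.1739 = 1492.5452 mmHg

1492.5452 mmHg


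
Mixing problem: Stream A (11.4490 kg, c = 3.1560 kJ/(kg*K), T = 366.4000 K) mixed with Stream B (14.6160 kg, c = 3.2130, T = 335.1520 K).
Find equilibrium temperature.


num = 28978.2901
den = 83.0943
Tf = 348.7400 K

348.7400 K


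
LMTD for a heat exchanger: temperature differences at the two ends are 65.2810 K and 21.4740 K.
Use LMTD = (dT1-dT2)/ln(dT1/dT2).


dT1/dT2 = 3.0400
ln(dT1/dT2) = 1.1119
LMTD = 43.8070 / 1.1119 = 39.3998 K

39.3998 K


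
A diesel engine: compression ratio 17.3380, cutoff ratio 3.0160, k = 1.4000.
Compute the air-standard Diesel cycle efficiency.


r^(k-1) = 3.1304
rc^k = 4.6903
eta = 0.5823 = 58.2316%

58.2316%


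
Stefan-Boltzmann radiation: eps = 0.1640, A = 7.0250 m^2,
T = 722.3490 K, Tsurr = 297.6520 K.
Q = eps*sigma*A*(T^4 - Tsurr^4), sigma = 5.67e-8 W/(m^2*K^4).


T^4 = 2.7226e+11
Tsurr^4 = 7.8494e+09
Q = 0.1640 * 5.67e-8 * 7.0250 * 2.6441e+11 = 17272.5608 W

17272.5608 W


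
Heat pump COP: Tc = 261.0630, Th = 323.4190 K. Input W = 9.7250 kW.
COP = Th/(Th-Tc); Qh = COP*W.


COP = 323.4190 / 62.3560 = 5.1867
Qh = 5.1867 * 9.7250 = 50.4402 kW

COP = 5.1867, Qh = 50.4402 kW


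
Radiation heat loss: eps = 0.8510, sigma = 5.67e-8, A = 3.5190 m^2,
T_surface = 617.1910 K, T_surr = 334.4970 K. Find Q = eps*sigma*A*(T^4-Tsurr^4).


T^4 = 1.4510e+11
Tsurr^4 = 1.2519e+10
Q = 0.8510 * 5.67e-8 * 3.5190 * 1.3258e+11 = 22512.5765 W

22512.5765 W


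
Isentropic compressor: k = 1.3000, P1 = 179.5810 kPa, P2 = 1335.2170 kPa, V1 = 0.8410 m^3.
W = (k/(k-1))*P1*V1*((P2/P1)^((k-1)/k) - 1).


(k-1)/k = 0.2308
(P2/P1)^exp = 1.5888
W = 4.3333 * 179.5810 * 0.8410 * (1.5888 - 1) = 385.3372 kJ

385.3372 kJ


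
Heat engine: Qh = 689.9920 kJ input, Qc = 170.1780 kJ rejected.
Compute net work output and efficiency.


W = 689.9920 - 170.1780 = 519.8140 kJ
eta = 519.8140 / 689.9920 = 0.7534 = 75.3362%

W = 519.8140 kJ, eta = 75.3362%


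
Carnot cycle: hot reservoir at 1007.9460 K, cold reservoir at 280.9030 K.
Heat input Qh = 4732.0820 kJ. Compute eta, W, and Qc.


eta = 1 - 280.9030/1007.9460 = 0.7213
W = 0.7213 * 4732.0820 = 3413.3050 kJ
Qc = 4732.0820 - 3413.3050 = 1318.7770 kJ

eta = 72.1311%, W = 3413.3050 kJ, Qc = 1318.7770 kJ


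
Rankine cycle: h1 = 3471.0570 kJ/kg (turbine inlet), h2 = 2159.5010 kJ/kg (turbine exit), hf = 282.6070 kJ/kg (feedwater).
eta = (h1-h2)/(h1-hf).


W = 1311.5560 kJ/kg
Q_in = 3188.4500 kJ/kg
eta = 0.4113 = 41.1346%

eta = 41.1346%


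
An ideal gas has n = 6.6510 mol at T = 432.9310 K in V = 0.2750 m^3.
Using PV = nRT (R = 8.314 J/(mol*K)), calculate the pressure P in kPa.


P = nRT/V = 6.6510 * 8.314 * 432.9310 / 0.2750
= 23939.5318 / 0.2750 = 87052.8429 Pa = 87.0528 kPa

87.0528 kPa
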